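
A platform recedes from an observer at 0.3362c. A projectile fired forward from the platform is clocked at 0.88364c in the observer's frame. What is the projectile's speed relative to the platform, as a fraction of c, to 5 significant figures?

Inverse velocity addition: u' = (u − v)/(1 − uv/c²)
= (0.88364 − 0.3362)/(1 − 0.88364×0.3362) = 0.54744/0.7029202 = 0.77881

u' ≈ 0.77881c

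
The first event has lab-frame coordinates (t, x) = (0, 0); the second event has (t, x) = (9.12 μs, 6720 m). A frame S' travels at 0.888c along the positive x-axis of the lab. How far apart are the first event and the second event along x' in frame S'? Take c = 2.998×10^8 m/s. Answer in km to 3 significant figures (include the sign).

γ = 1/√(1 − 0.888²) = 2.1747
Δx' = γ(Δx − vΔt) = 2.1747 × (6720 m − 0.888×(2.998×10^8 m/s)×9.12×10^-6 s)
= 2.1747 × (4292.1 m) = 9.33 km

Δx' ≈ 9.33 km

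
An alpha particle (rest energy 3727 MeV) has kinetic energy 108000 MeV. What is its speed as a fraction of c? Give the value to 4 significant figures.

γ = 1 + K/(m₀c²) = 1 + 108000/3727 = 29.9777
β = √(1 − 1/γ²) = 0.9994

β ≈ 0.9994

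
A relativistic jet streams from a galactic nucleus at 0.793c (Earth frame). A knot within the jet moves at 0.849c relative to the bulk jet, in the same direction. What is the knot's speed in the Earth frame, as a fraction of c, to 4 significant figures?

u ≈ 0.9813c

Relativistic velocity addition: u = (u' + v)/(1 + u'v/c²)
= (0.849 + 0.793)/(1 + 0.849×0.793) = 1.642/1.67326 = 0.9813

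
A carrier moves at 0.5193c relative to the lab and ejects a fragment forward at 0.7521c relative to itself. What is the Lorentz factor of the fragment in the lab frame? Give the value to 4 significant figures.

γ ≈ 2.469

u_lab = (0.7521 + 0.5193)/(1 + 0.7521×0.5193) = 1.2714/1.390566 = 0.9143043
γ = 1/√(1 − 0.9143043²) = 2.469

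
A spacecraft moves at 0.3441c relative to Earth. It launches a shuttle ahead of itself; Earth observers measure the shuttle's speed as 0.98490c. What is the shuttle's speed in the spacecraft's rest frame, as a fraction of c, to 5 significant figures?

u' ≈ 0.96930c

Inverse velocity addition: u' = (u − v)/(1 − uv/c²)
= (0.98490 − 0.3441)/(1 − 0.98490×0.3441) = 0.64080/0.6610959 = 0.96930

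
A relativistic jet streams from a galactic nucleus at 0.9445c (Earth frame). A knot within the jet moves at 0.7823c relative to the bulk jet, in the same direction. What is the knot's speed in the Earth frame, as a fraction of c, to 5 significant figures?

u ≈ 0.99305c

Relativistic velocity addition: u = (u' + v)/(1 + u'v/c²)
= (0.7823 + 0.9445)/(1 + 0.7823×0.9445) = 1.7268/1.738882 = 0.99305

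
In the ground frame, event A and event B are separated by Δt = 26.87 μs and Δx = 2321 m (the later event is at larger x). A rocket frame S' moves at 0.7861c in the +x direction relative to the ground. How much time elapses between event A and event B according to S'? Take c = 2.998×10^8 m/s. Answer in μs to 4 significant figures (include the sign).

Δt' ≈ 33.63 μs

γ = 1/√(1 − 0.7861²) = 1.61786
Δt' = γ(Δt − vΔx/c²) = 1.61786 × (26.87 μs − 0.7861×2321 m / (2.998×10^8 m/s))
= 1.61786 × (20.7841 μs) = 33.63 μs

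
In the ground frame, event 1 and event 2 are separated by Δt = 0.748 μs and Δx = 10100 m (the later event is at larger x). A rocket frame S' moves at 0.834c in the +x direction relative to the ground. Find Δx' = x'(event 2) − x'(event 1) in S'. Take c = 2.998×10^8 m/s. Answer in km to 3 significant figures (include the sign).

γ = 1/√(1 − 0.834²) = 1.8124
Δx' = γ(Δx − vΔt) = 1.8124 × (10100 m − 0.834×(2.998×10^8 m/s)×0.748×10^-6 s)
= 1.8124 × (9913.0 m) = 18.0 km

Δx' ≈ 18.0 km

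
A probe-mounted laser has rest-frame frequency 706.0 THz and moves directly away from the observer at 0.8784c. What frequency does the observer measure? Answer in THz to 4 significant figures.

Relativistic Doppler: f_obs = f_src √((1−β)/(1+β))
= 706.0 × √(0.121600/1.87840) = 706.0 × 0.254433 = 179.6 THz

f_obs ≈ 179.6 THz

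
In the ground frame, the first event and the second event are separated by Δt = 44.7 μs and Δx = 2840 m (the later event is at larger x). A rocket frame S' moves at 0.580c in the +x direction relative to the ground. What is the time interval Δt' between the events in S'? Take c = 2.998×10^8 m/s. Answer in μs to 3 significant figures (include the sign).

γ = 1/√(1 − 0.580²) = 1.2276
Δt' = γ(Δt − vΔx/c²) = 1.2276 × (44.7 μs − 0.580×2840 m / (2.998×10^8 m/s))
= 1.2276 × (39.206 μs) = 48.1 μs

Δt' ≈ 48.1 μs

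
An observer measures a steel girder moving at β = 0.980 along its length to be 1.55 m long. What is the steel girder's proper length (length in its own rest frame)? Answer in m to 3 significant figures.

γ = 1/√(1 − 0.980²) = 5.0252
L₀ = γL = 5.0252 × 1.55 = 7.79 m

L₀ ≈ 7.79 m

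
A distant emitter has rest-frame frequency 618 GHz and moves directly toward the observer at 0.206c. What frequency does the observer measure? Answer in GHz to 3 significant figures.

Relativistic Doppler: f_obs = f_src √((1+β)/(1−β))
= 618 × √(1.2060/0.79400) = 618 × 1.2324 = 762 GHz

f_obs ≈ 762 GHz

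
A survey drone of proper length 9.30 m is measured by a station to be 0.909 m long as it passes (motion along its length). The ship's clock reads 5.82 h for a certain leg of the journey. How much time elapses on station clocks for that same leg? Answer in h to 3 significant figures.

Length contraction ⇒ γ = L₀/L = 9.30/0.909 = 10.231
Time dilation: Δt = γτ₀ = 10.231 × 5.82 h = 59.5 h

Δt ≈ 59.5 h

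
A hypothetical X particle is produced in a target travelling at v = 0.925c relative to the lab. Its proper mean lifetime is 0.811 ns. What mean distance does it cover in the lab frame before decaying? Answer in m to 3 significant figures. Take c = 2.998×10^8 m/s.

γ = 1/√(1 − 0.925²) = 2.6318
Dilated lifetime: Δt = γτ₀ = 2.6318 × 0.811 ns = 2.1344 ns
d = vΔt = 0.925c × 2.1344 ns = 2.7732×10^8 m/s × 2.1344×10^-9 s = 0.592 m

d ≈ 0.592 m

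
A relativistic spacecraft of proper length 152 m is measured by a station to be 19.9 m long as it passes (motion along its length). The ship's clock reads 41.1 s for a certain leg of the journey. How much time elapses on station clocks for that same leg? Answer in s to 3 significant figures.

Δt ≈ 314 s

Length contraction ⇒ γ = L₀/L = 152/19.9 = 7.6382
Time dilation: Δt = γτ₀ = 7.6382 × 41.1 s = 314 s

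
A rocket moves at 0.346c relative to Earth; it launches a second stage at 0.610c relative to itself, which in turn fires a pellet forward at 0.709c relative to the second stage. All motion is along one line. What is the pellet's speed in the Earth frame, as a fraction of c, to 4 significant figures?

Compose boost 2: (0.610 + 0.346)/(1 + 0.610×0.346) = 0.9560/1.21106 = 0.789391
Compose boost 3: (0.709 + 0.789391)/(1 + 0.709×0.789391) = 1.49839/1.55968 = 0.9607

u ≈ 0.9607c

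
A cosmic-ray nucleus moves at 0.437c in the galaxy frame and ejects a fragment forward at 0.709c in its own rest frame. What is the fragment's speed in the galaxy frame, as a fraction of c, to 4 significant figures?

Compose boost 2: (0.709 + 0.437)/(1 + 0.709×0.437) = 1.146/1.30983 = 0.8749

u ≈ 0.8749c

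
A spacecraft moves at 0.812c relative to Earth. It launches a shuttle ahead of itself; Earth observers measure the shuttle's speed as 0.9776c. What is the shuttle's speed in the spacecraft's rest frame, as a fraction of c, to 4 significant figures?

u' ≈ 0.8031c

Inverse velocity addition: u' = (u − v)/(1 − uv/c²)
= (0.9776 − 0.812)/(1 − 0.9776×0.812) = 0.1656/0.206189 = 0.8031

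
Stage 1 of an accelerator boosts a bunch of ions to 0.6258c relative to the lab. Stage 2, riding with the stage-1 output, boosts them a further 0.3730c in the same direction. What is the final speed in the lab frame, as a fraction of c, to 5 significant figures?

u ≈ 0.80978c

Compose boost 2: (0.3730 + 0.6258)/(1 + 0.3730×0.6258) = 0.99880/1.233423 = 0.80978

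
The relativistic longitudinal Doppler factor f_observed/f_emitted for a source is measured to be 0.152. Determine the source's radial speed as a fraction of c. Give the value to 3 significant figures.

f_obs/f_src = √((1−β)/(1+β)) = 0.152  ⇒  (1−β)/(1+β) = 0.023104
β = |1 − D²|/(1 + D²) = |1 − 0.023104|/(1 + 0.023104) = 0.955

β ≈ 0.955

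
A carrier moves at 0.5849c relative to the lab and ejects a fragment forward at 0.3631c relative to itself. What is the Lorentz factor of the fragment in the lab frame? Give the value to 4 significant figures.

γ ≈ 1.604

u_lab = (0.3631 + 0.5849)/(1 + 0.3631×0.5849) = 0.94800/1.212377 = 0.7819349
γ = 1/√(1 − 0.7819349²) = 1.604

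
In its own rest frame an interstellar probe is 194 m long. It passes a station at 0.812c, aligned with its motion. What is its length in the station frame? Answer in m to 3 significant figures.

γ = 1/√(1 − 0.812²) = 1.7133
Length contraction: L = L₀/γ = 194/1.7133 = 113 m

L ≈ 113 m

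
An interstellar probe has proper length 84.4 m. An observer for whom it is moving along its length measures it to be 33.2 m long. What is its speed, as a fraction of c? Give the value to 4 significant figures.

β ≈ 0.9194

γ = L₀/L = 84.4/33.2 = 2.54217
β = √(1 − 1/γ²) = 0.9194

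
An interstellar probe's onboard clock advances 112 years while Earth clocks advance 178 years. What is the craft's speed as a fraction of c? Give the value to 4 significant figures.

γ = Δt/τ₀ = 178/112 = 1.58929
β = √(1 − 1/γ²) = √(1 − 1/1.58929²) = 0.7772

β ≈ 0.7772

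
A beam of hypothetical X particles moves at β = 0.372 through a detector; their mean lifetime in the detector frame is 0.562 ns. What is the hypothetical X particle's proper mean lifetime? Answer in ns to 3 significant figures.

γ = 1/√(1 − 0.372²) = 1.0773
Proper time: τ₀ = Δt/γ = 0.562/1.0773 = 0.522 ns

τ₀ ≈ 0.522 ns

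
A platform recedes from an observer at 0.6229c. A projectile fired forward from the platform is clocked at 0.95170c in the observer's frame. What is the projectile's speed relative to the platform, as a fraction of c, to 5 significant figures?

u' ≈ 0.80749c

Inverse velocity addition: u' = (u − v)/(1 − uv/c²)
= (0.95170 − 0.6229)/(1 − 0.95170×0.6229) = 0.32880/0.4071861 = 0.80749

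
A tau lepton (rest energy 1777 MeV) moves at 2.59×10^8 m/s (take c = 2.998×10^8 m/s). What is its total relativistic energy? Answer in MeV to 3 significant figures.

β = v/c = 2.59×10^8 / 2.998×10^8 = 0.86391
γ = 1/√(1 − 0.86391²) = 1.9855
E = γm₀c² = 1.9855 × 1777 MeV = 3530 MeV

E ≈ 3530 MeV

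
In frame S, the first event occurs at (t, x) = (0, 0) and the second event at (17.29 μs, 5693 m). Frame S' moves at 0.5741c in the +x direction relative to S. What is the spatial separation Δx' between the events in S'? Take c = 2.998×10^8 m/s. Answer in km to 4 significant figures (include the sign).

γ = 1/√(1 − 0.5741²) = 1.22132
Δx' = γ(Δx − vΔt) = 1.22132 × (5693 m − 0.5741×(2.998×10^8 m/s)×17.29×10^-6 s)
= 1.22132 × (2717.13 m) = 3.318 km

Δx' ≈ 3.318 km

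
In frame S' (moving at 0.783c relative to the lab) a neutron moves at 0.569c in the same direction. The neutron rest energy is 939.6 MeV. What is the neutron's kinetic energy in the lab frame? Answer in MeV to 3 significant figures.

K ≈ 1720 MeV

u_lab = (0.569 + 0.783)/(1 + 0.569×0.783) = 0.935299
γ = 1/√(1 − 0.935299²) = 2.8260
K = (γ − 1)m₀c² = (2.8260 − 1) × 939.6 = 1.8260 × 939.6 = 1720 MeV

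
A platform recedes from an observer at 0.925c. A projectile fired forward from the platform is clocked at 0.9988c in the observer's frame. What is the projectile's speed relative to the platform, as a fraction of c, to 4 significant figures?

u' ≈ 0.9696c

Inverse velocity addition: u' = (u − v)/(1 − uv/c²)
= (0.9988 − 0.925)/(1 − 0.9988×0.925) = 0.07380/0.0761100 = 0.9696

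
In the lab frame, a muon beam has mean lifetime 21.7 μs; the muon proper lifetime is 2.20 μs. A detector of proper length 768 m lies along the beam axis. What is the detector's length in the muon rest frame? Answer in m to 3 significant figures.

L ≈ 77.9 m

Time dilation ⇒ γ = Δt/τ₀ = 21.7/2.20 = 9.8636
Length contraction: L = L₀/γ = 768/9.8636 = 77.9 m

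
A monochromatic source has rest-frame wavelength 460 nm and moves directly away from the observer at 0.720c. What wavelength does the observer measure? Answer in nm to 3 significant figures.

λ_obs ≈ 1140 nm

Relativistic Doppler: λ_obs = λ_src √((1+β)/(1−β))
= 460 × √(1.7200/0.28000) = 460 × 2.4785 = 1140 nm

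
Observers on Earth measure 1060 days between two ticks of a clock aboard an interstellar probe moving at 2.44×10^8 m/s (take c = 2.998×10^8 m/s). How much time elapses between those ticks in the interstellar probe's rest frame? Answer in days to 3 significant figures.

β = v/c = 2.44×10^8 / 2.998×10^8 = 0.81388
γ = 1/√(1 − 0.81388²) = 1.7211
Proper time: τ₀ = Δt/γ = 1060/1.7211 = 616 days

τ₀ ≈ 616 days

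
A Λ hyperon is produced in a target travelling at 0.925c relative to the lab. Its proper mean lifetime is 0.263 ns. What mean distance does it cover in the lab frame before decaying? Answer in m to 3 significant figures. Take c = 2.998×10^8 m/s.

d ≈ 0.192 m

γ = 1/√(1 − 0.925²) = 2.6318
Dilated lifetime: Δt = γτ₀ = 2.6318 × 0.263 ns = 0.69217 ns
d = vΔt = 0.925c × 0.69217 ns = 2.7732×10^8 m/s × 6.9217×10^-10 s = 0.192 m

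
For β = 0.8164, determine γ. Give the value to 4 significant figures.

γ = 1/√(1 − β²) = 1/√(1 − 0.8164²) = 1/√(0.333491) = 1.732

γ ≈ 1.732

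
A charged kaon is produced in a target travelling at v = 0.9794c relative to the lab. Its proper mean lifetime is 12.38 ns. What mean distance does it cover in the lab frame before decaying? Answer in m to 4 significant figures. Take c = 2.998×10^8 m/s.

γ = 1/√(1 − 0.9794²) = 4.95222
Dilated lifetime: Δt = γτ₀ = 4.95222 × 12.38 ns = 61.3084 ns
d = vΔt = 0.9794c × 61.3084 ns = 2.93624×10^8 m/s × 6.13084×10^-8 s = 18.00 m

d ≈ 18.00 m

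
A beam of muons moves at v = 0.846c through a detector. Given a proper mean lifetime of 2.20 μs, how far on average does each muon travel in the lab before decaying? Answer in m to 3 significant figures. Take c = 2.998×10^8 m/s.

d ≈ 1050 m

γ = 1/√(1 − 0.846²) = 1.8755
Dilated lifetime: Δt = γτ₀ = 1.8755 × 2.20 μs = 4.1262 μs
d = vΔt = 0.846c × 4.1262 μs = 2.5363×10^8 m/s × 4.1262×10^-6 s = 1050 m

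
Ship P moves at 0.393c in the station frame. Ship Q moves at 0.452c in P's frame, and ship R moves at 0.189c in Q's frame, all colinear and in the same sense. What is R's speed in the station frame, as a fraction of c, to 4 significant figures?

Compose boost 2: (0.452 + 0.393)/(1 + 0.452×0.393) = 0.8450/1.17764 = 0.717539
Compose boost 3: (0.189 + 0.717539)/(1 + 0.189×0.717539) = 0.906539/1.13561 = 0.7983

u ≈ 0.7983c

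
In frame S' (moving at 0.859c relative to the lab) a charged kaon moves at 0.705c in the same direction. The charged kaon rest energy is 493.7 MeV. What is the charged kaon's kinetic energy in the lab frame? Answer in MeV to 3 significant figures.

K ≈ 1690 MeV

u_lab = (0.705 + 0.859)/(1 + 0.705×0.859) = 0.974094
γ = 1/√(1 − 0.974094²) = 4.4219
K = (γ − 1)m₀c² = (4.4219 − 1) × 493.7 = 3.4219 × 493.7 = 1690 MeV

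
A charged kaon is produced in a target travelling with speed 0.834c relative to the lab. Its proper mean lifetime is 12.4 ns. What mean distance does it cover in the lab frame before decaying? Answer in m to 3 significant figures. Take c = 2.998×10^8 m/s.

γ = 1/√(1 − 0.834²) = 1.8124
Dilated lifetime: Δt = γτ₀ = 1.8124 × 12.4 ns = 22.473 ns
d = vΔt = 0.834c × 22.473 ns = 2.5003×10^8 m/s × 2.2473×10^-8 s = 5.62 m

d ≈ 5.62 m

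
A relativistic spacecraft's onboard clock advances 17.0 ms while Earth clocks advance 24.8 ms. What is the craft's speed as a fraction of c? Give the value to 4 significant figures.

β ≈ 0.7281

γ = Δt/τ₀ = 24.8/17.0 = 1.45882
β = √(1 − 1/γ²) = √(1 − 1/1.45882²) = 0.7281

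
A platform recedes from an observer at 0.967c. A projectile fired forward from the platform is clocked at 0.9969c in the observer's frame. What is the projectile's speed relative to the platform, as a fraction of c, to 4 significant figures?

u' ≈ 0.8306c

Inverse velocity addition: u' = (u − v)/(1 − uv/c²)
= (0.9969 − 0.967)/(1 − 0.9969×0.967) = 0.02990/0.0359977 = 0.8306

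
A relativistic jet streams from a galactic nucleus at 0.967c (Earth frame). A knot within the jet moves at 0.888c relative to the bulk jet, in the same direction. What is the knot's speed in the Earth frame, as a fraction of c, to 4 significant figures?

u ≈ 0.9980c

Relativistic velocity addition: u = (u' + v)/(1 + u'v/c²)
= (0.888 + 0.967)/(1 + 0.888×0.967) = 1.855/1.85870 = 0.9980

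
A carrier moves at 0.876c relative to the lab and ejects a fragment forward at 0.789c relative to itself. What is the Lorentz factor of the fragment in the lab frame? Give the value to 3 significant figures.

u_lab = (0.789 + 0.876)/(1 + 0.789×0.876) = 1.665/1.69116 = 0.984529
γ = 1/√(1 − 0.984529²) = 5.71

γ ≈ 5.71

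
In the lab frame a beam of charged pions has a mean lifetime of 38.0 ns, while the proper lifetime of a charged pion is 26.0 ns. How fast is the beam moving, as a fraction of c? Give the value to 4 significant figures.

β ≈ 0.7293

γ = Δt/τ₀ = 38.0/26.0 = 1.46154
β = √(1 − 1/γ²) = √(1 − 1/1.46154²) = 0.7293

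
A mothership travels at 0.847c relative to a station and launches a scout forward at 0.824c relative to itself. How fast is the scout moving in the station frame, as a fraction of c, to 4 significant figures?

u ≈ 0.9841c

Compose boost 2: (0.824 + 0.847)/(1 + 0.824×0.847) = 1.671/1.69793 = 0.9841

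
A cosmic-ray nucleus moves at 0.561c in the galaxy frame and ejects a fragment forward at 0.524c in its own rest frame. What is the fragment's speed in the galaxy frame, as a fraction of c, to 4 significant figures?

u ≈ 0.8385c

Compose boost 2: (0.524 + 0.561)/(1 + 0.524×0.561) = 1.085/1.29396 = 0.8385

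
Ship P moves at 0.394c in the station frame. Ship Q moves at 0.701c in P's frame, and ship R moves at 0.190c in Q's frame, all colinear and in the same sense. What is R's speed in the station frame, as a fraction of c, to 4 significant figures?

Compose boost 2: (0.701 + 0.394)/(1 + 0.701×0.394) = 1.095/1.27619 = 0.858020
Compose boost 3: (0.190 + 0.858020)/(1 + 0.190×0.858020) = 1.04802/1.16302 = 0.9011

u ≈ 0.9011c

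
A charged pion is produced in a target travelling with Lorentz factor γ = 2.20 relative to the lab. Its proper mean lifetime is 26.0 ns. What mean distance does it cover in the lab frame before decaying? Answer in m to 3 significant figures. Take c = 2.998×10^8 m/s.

β = √(1 − 1/γ²) = √(1 − 1/2.20²) = 0.89072
Dilated lifetime: Δt = γτ₀ = 2.20 × 26.0 ns = 57.200 ns
d = vΔt = 0.89072c × 57.200 ns = 2.6704×10^8 m/s × 5.7200×10^-8 s = 15.3 m

d ≈ 15.3 m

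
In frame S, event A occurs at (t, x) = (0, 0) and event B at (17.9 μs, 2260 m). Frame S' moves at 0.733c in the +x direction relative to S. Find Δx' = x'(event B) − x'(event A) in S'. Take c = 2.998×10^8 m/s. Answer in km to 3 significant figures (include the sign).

Δx' ≈ -2.46 km

γ = 1/√(1 − 0.733²) = 1.4701
Δx' = γ(Δx − vΔt) = 1.4701 × (2260 m − 0.733×(2.998×10^8 m/s)×17.9×10^-6 s)
= 1.4701 × (-1673.6 m) = -2.46 km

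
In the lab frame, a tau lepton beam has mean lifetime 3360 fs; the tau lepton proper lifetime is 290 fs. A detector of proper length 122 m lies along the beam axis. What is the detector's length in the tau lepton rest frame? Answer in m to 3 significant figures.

L ≈ 10.5 m

Time dilation ⇒ γ = Δt/τ₀ = 3360/290 = 11.586
Length contraction: L = L₀/γ = 122/11.586 = 10.5 m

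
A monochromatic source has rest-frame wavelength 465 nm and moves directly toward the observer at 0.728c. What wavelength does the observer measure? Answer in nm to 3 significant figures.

λ_obs ≈ 184 nm

Relativistic Doppler: λ_obs = λ_src √((1−β)/(1+β))
= 465 × √(0.27200/1.7280) = 465 × 0.39675 = 184 nm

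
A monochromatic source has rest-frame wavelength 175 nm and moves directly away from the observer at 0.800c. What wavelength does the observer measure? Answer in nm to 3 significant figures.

λ_obs ≈ 525 nm

Relativistic Doppler: λ_obs = λ_src √((1+β)/(1−β))
= 175 × √(1.8000/0.20000) = 175 × 3.0000 = 525 nm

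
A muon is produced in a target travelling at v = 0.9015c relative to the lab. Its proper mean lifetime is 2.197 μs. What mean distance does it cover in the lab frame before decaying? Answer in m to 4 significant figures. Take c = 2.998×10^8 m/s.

d ≈ 1372 m

γ = 1/√(1 − 0.9015²) = 2.31065
Dilated lifetime: Δt = γτ₀ = 2.31065 × 2.197 μs = 5.07649 μs
d = vΔt = 0.9015c × 5.07649 μs = 2.70270×10^8 m/s × 5.07649×10^-6 s = 1372 m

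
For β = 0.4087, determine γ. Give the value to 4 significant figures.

γ ≈ 1.096

γ = 1/√(1 − β²) = 1/√(1 − 0.4087²) = 1/√(0.832964) = 1.096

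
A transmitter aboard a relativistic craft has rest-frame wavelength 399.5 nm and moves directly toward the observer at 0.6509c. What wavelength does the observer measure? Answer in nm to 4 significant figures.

Relativistic Doppler: λ_obs = λ_src √((1−β)/(1+β))
= 399.5 × √(0.349100/1.65090) = 399.5 × 0.459848 = 183.7 nm

λ_obs ≈ 183.7 nm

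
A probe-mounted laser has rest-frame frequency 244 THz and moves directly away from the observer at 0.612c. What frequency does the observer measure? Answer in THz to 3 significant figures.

Relativistic Doppler: f_obs = f_src √((1−β)/(1+β))
= 244 × √(0.38800/1.6120) = 244 × 0.49061 = 120 THz

f_obs ≈ 120 THz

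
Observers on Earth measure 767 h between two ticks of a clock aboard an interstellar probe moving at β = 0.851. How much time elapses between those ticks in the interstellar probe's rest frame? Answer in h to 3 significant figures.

γ = 1/√(1 − 0.851²) = 1.9042
Proper time: τ₀ = Δt/γ = 767/1.9042 = 403 h

τ₀ ≈ 403 h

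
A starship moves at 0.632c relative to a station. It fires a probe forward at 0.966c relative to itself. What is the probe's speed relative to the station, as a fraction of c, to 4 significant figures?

Relativistic velocity addition: u = (u' + v)/(1 + u'v/c²)
= (0.966 + 0.632)/(1 + 0.966×0.632) = 1.598/1.61051 = 0.9922

u ≈ 0.9922c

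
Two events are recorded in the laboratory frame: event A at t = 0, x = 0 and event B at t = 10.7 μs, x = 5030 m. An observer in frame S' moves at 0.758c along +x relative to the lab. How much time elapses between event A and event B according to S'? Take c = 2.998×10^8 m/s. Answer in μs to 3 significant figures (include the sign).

γ = 1/√(1 − 0.758²) = 1.5331
Δt' = γ(Δt − vΔx/c²) = 1.5331 × (10.7 μs − 0.758×5030 m / (2.998×10^8 m/s))
= 1.5331 × (-2.0176 μs) = -3.09 μs

Δt' ≈ -3.09 μs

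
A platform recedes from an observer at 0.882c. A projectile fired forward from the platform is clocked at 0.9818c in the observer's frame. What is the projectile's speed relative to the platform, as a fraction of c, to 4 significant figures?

Inverse velocity addition: u' = (u − v)/(1 − uv/c²)
= (0.9818 − 0.882)/(1 − 0.9818×0.882) = 0.09980/0.134052 = 0.7445

u' ≈ 0.7445c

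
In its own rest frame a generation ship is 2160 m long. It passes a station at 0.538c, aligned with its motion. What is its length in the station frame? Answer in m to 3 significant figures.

γ = 1/√(1 − 0.538²) = 1.1863
Length contraction: L = L₀/γ = 2160/1.1863 = 1820 m

L ≈ 1820 m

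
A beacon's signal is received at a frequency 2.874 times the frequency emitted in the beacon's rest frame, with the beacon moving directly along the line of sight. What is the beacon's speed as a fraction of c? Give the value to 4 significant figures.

β ≈ 0.7840

f_obs/f_src = √((1+β)/(1−β)) = 2.874  ⇒  (1+β)/(1−β) = 8.25988
β = |1 − D²|/(1 + D²) = |1 − 8.25988|/(1 + 8.25988) = 0.7840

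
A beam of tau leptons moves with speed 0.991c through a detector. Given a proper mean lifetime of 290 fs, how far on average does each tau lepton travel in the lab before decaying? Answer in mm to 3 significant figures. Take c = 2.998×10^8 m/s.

d ≈ 0.644 mm

γ = 1/√(1 − 0.991²) = 7.4704
Dilated lifetime: Δt = γτ₀ = 7.4704 × 290 fs = 2166.4 fs
d = vΔt = 0.991c × 2166.4 fs = 2.9710×10^8 m/s × 2.1664×10^-12 s = 0.644 mm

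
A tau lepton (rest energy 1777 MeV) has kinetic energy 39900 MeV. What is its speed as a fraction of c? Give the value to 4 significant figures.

β ≈ 0.9991

γ = 1 + K/(m₀c²) = 1 + 39900/1777 = 23.4536
β = √(1 − 1/γ²) = 0.9991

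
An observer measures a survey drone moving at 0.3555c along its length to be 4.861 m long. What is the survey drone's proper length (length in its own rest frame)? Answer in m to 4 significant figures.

L₀ ≈ 5.201 m

γ = 1/√(1 − 0.3555²) = 1.06989
L₀ = γL = 1.06989 × 4.861 = 5.201 m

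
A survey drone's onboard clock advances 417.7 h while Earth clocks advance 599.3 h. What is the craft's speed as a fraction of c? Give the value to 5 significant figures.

β ≈ 0.71709

γ = Δt/τ₀ = 599.3/417.7 = 1.434762
β = √(1 − 1/γ²) = √(1 − 1/1.434762²) = 0.71709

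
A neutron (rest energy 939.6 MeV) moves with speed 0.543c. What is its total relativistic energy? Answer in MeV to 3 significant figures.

γ = 1/√(1 − 0.543²) = 1.1909
E = γm₀c² = 1.1909 × 939.6 MeV = 1120 MeV

E ≈ 1120 MeV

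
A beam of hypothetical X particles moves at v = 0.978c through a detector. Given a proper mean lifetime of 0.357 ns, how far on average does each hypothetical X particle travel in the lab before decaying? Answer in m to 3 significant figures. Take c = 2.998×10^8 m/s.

d ≈ 0.502 m

γ = 1/√(1 − 0.978²) = 4.7938
Dilated lifetime: Δt = γτ₀ = 4.7938 × 0.357 ns = 1.7114 ns
d = vΔt = 0.978c × 1.7114 ns = 2.9320×10^8 m/s × 1.7114×10^-9 s = 0.502 m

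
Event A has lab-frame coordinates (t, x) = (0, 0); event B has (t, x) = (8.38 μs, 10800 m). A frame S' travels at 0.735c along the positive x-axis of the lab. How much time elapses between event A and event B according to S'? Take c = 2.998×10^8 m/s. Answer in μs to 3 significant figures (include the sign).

γ = 1/√(1 − 0.735²) = 1.4748
Δt' = γ(Δt − vΔx/c²) = 1.4748 × (8.38 μs − 0.735×10800 m / (2.998×10^8 m/s))
= 1.4748 × (-18.098 μs) = -26.7 μs

Δt' ≈ -26.7 μs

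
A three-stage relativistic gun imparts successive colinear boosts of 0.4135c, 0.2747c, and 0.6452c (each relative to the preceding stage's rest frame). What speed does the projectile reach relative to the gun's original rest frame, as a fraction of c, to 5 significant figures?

Compose boost 2: (0.2747 + 0.4135)/(1 + 0.2747×0.4135) = 0.68820/1.113588 = 0.6180021
Compose boost 3: (0.6452 + 0.6180021)/(1 + 0.6452×0.6180021) = 1.263202/1.398735 = 0.90310

u ≈ 0.90310c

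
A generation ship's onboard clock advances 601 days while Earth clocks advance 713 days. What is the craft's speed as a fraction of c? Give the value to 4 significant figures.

γ = Δt/τ₀ = 713/601 = 1.18636
β = √(1 − 1/γ²) = √(1 − 1/1.18636²) = 0.5380

β ≈ 0.5380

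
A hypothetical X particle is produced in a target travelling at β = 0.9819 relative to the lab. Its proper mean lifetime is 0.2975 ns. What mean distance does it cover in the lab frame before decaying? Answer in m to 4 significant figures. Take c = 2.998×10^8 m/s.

d ≈ 0.4624 m

γ = 1/√(1 − 0.9819²) = 5.27983
Dilated lifetime: Δt = γτ₀ = 5.27983 × 0.2975 ns = 1.57075 ns
d = vΔt = 0.9819c × 1.57075 ns = 2.94374×10^8 m/s × 1.57075×10^-9 s = 0.4624 m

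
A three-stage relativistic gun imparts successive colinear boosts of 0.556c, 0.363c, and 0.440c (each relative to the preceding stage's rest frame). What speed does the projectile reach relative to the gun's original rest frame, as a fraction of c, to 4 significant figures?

u ≈ 0.9014c

Compose boost 2: (0.363 + 0.556)/(1 + 0.363×0.556) = 0.9190/1.20183 = 0.764668
Compose boost 3: (0.440 + 0.764668)/(1 + 0.440×0.764668) = 1.20467/1.33645 = 0.9014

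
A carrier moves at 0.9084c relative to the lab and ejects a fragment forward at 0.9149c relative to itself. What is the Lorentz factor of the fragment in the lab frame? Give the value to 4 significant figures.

u_lab = (0.9149 + 0.9084)/(1 + 0.9149×0.9084) = 1.8233/1.831095 = 0.9957429
γ = 1/√(1 − 0.9957429²) = 10.85

γ ≈ 10.85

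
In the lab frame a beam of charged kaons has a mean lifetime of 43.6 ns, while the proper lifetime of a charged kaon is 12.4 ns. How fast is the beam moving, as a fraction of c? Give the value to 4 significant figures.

β ≈ 0.9587

γ = Δt/τ₀ = 43.6/12.4 = 3.51613
β = √(1 − 1/γ²) = √(1 − 1/3.51613²) = 0.9587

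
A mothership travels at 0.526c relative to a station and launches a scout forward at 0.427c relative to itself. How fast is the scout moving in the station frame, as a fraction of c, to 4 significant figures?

u ≈ 0.7782c

Compose boost 2: (0.427 + 0.526)/(1 + 0.427×0.526) = 0.9530/1.22460 = 0.7782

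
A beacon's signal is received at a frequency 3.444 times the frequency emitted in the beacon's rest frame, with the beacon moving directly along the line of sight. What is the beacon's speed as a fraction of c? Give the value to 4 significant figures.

β ≈ 0.8445

f_obs/f_src = √((1+β)/(1−β)) = 3.444  ⇒  (1+β)/(1−β) = 11.8611
β = |1 − D²|/(1 + D²) = |1 − 11.8611|/(1 + 11.8611) = 0.8445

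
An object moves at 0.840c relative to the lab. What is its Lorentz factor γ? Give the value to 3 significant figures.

γ = 1/√(1 − β²) = 1/√(1 − 0.840²) = 1/√(0.29440) = 1.84

γ ≈ 1.84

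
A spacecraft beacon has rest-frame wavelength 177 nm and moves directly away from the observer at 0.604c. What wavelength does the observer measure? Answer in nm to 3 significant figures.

λ_obs ≈ 356 nm

Relativistic Doppler: λ_obs = λ_src √((1+β)/(1−β))
= 177 × √(1.6040/0.39600) = 177 × 2.0126 = 356 nm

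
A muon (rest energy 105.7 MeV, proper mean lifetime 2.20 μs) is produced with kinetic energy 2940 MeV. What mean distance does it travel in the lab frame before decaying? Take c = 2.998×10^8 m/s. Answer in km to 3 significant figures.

d ≈ 19.0 km

γ = 1 + K/(m₀c²) = 1 + 2940/105.7 = 28.815
β = √(1 − 1/γ²) = 0.99940
Dilated lifetime: γτ₀ = 28.815 × 2.20 μs = 63.392 μs
d = βc·γτ₀ = 0.99940 × (2.998×10^8 m/s) × 6.3392×10^-5 s = 19.0 km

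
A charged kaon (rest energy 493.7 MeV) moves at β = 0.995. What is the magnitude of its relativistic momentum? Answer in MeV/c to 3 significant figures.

γ = 1/√(1 − 0.995²) = 10.013
p = γβm₀c = 10.013 × 0.995 × 493.7 MeV/c = 4920 MeV/c

p ≈ 4920 MeV/c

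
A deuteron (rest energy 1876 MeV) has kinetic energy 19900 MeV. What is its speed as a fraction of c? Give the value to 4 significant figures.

γ = 1 + K/(m₀c²) = 1 + 19900/1876 = 11.6077
β = √(1 − 1/γ²) = 0.9963

β ≈ 0.9963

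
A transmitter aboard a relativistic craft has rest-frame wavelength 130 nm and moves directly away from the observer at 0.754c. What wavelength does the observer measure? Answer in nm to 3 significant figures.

Relativistic Doppler: λ_obs = λ_src √((1+β)/(1−β))
= 130 × √(1.7540/0.24600) = 130 × 2.6702 = 347 nm

λ_obs ≈ 347 nm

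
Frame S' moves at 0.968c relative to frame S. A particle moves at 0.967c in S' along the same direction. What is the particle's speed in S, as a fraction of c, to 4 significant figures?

Relativistic velocity addition: u = (u' + v)/(1 + u'v/c²)
= (0.967 + 0.968)/(1 + 0.967×0.968) = 1.935/1.93606 = 0.9995

u ≈ 0.9995c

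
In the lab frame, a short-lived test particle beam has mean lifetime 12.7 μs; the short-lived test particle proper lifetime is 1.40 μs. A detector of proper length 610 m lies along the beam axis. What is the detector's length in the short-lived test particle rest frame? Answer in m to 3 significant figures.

L ≈ 67.2 m

Time dilation ⇒ γ = Δt/τ₀ = 12.7/1.40 = 9.0714
Length contraction: L = L₀/γ = 610/9.0714 = 67.2 m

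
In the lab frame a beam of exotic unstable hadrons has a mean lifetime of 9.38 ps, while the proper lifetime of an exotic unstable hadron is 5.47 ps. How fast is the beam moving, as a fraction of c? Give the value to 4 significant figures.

γ = Δt/τ₀ = 9.38/5.47 = 1.71481
β = √(1 − 1/γ²) = √(1 − 1/1.71481²) = 0.8124

β ≈ 0.8124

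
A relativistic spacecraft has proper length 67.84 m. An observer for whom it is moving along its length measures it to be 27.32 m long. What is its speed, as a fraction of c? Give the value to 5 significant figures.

β ≈ 0.91533

γ = L₀/L = 67.84/27.32 = 2.483163
β = √(1 − 1/γ²) = 0.91533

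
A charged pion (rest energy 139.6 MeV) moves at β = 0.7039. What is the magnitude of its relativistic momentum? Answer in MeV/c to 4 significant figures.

p ≈ 138.3 MeV/c

γ = 1/√(1 − 0.7039²) = 1.40786
p = γβm₀c = 1.40786 × 0.7039 × 139.6 MeV/c = 138.3 MeV/c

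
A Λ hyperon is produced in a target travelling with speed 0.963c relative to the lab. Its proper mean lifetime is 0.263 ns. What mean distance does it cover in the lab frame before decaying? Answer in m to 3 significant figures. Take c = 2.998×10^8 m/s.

γ = 1/√(1 − 0.963²) = 3.7106
Dilated lifetime: Δt = γτ₀ = 3.7106 × 0.263 ns = 0.97588 ns
d = vΔt = 0.963c × 0.97588 ns = 2.8871×10^8 m/s × 9.7588×10^-10 s = 0.282 m

d ≈ 0.282 m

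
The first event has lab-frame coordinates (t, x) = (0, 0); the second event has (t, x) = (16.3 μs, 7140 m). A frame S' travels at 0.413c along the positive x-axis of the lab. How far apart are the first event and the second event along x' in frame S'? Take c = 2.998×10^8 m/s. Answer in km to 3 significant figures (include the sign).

Δx' ≈ 5.62 km

γ = 1/√(1 − 0.413²) = 1.0980
Δx' = γ(Δx − vΔt) = 1.0980 × (7140 m − 0.413×(2.998×10^8 m/s)×16.3×10^-6 s)
= 1.0980 × (5121.8 m) = 5.62 km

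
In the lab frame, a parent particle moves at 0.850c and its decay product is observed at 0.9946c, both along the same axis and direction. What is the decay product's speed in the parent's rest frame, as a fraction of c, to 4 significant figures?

u' ≈ 0.9354c

Inverse velocity addition: u' = (u − v)/(1 − uv/c²)
= (0.9946 − 0.850)/(1 − 0.9946×0.850) = 0.1446/0.154590 = 0.9354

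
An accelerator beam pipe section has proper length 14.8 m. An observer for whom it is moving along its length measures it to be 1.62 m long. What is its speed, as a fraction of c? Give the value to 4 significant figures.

γ = L₀/L = 14.8/1.62 = 9.13580
β = √(1 − 1/γ²) = 0.9940

β ≈ 0.9940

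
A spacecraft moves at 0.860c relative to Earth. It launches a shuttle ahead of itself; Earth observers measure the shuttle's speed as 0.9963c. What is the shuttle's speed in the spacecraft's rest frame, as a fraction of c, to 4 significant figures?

Inverse velocity addition: u' = (u − v)/(1 − uv/c²)
= (0.9963 − 0.860)/(1 − 0.9963×0.860) = 0.1363/0.143182 = 0.9519

u' ≈ 0.9519c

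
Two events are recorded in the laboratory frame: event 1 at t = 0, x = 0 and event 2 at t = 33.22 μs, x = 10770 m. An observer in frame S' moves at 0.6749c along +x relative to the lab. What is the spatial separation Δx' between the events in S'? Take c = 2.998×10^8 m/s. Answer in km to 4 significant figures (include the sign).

γ = 1/√(1 − 0.6749²) = 1.35518
Δx' = γ(Δx − vΔt) = 1.35518 × (10770 m − 0.6749×(2.998×10^8 m/s)×33.22×10^-6 s)
= 1.35518 × (4048.43 m) = 5.486 km

Δx' ≈ 5.486 km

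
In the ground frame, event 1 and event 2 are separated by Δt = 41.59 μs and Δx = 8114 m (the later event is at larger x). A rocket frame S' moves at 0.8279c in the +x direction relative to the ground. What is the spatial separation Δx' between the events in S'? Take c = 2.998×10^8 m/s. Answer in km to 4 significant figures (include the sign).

Δx' ≈ -3.938 km

γ = 1/√(1 − 0.8279²) = 1.78293
Δx' = γ(Δx − vΔt) = 1.78293 × (8114 m − 0.8279×(2.998×10^8 m/s)×41.59×10^-6 s)
= 1.78293 × (-2208.82 m) = -3.938 km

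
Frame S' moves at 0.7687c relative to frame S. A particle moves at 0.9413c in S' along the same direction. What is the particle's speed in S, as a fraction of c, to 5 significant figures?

u ≈ 0.99212c

Relativistic velocity addition: u = (u' + v)/(1 + u'v/c²)
= (0.9413 + 0.7687)/(1 + 0.9413×0.7687) = 1.7100/1.723577 = 0.99212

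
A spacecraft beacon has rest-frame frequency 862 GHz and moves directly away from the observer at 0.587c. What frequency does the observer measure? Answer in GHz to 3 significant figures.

f_obs ≈ 440 GHz

Relativistic Doppler: f_obs = f_src √((1−β)/(1+β))
= 862 × √(0.41300/1.5870) = 862 × 0.51014 = 440 GHz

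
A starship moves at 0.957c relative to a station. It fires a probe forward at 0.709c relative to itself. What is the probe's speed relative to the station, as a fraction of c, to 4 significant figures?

u ≈ 0.9925c

Relativistic velocity addition: u = (u' + v)/(1 + u'v/c²)
= (0.709 + 0.957)/(1 + 0.709×0.957) = 1.666/1.67851 = 0.9925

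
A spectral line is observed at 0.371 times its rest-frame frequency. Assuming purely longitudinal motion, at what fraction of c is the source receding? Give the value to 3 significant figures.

f_obs/f_src = √((1−β)/(1+β)) = 0.371  ⇒  (1−β)/(1+β) = 0.13764
β = |1 − D²|/(1 + D²) = |1 − 0.13764|/(1 + 0.13764) = 0.758

β ≈ 0.758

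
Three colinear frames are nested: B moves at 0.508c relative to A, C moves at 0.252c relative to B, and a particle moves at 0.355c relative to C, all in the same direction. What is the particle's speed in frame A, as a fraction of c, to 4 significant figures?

u ≈ 0.8302c

Compose boost 2: (0.252 + 0.508)/(1 + 0.252×0.508) = 0.7600/1.12802 = 0.673749
Compose boost 3: (0.355 + 0.673749)/(1 + 0.355×0.673749) = 1.02875/1.23918 = 0.8302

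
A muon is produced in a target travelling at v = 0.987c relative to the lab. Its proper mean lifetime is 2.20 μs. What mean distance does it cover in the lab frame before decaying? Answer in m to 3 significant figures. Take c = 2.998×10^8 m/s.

d ≈ 4050 m

γ = 1/√(1 − 0.987²) = 6.2220
Dilated lifetime: Δt = γτ₀ = 6.2220 × 2.20 μs = 13.688 μs
d = vΔt = 0.987c × 13.688 μs = 2.9590×10^8 m/s × 1.3688×10^-5 s = 4050 m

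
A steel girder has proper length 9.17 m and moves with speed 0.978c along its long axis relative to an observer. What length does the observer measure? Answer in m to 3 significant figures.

γ = 1/√(1 − 0.978²) = 4.7938
Length contraction: L = L₀/γ = 9.17/4.7938 = 1.91 m

L ≈ 1.91 m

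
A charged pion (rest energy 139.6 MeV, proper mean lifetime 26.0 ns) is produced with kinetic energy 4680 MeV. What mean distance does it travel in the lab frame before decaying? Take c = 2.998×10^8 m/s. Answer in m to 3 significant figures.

d ≈ 269 m

γ = 1 + K/(m₀c²) = 1 + 4680/139.6 = 34.524
β = √(1 − 1/γ²) = 0.99958
Dilated lifetime: γτ₀ = 34.524 × 26.0 ns = 897.63 ns
d = βc·γτ₀ = 0.99958 × (2.998×10^8 m/s) × 8.9763×10^-7 s = 269 m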